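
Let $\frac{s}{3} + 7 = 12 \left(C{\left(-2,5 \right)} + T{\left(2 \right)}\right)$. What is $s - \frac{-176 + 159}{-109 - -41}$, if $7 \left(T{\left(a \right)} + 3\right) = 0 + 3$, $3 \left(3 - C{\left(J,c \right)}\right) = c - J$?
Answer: $- \frac{2515}{28} \approx -89.821$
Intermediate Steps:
$C{\left(J,c \right)} = 3 - \frac{c}{3} + \frac{J}{3}$ ($C{\left(J,c \right)} = 3 - \frac{c - J}{3} = 3 + \left(- \frac{c}{3} + \frac{J}{3}\right) = 3 - \frac{c}{3} + \frac{J}{3}$)
$T{\left(a \right)} = - \frac{18}{7}$ ($T{\left(a \right)} = -3 + \frac{0 + 3}{7} = -3 + \frac{1}{7} \cdot 3 = -3 + \frac{3}{7} = - \frac{18}{7}$)
$s = - \frac{627}{7}$ ($s = -21 + 3 \cdot 12 \left(\left(3 - \frac{5}{3} + \frac{1}{3} \left(-2\right)\right) - \frac{18}{7}\right) = -21 + 3 \cdot 12 \left(\left(3 - \frac{5}{3} - \frac{2}{3}\right) - \frac{18}{7}\right) = -21 + 3 \cdot 12 \left(\frac{2}{3} - \frac{18}{7}\right) = -21 + 3 \cdot 12 \left(- \frac{40}{21}\right) = -21 + 3 \left(- \frac{160}{7}\right) = -21 - \frac{480}{7} = - \frac{627}{7} \approx -89.571$)
$s - \frac{-176 + 159}{-109 - -41} = - \frac{627}{7} - \frac{-176 + 159}{-109 - -41} = - \frac{627}{7} - - \frac{17}{-109 + 41} = - \frac{627}{7} - - \frac{17}{-68} = - \frac{627}{7} - \left(-17\right) \left(- \frac{1}{68}\right) = - \frac{627}{7} - \frac{1}{4} = - \frac{2515}{28}$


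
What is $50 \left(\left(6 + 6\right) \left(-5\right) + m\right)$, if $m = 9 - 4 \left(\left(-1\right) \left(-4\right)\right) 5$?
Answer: $-6550$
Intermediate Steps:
$m = -71$ ($m = 9 - 4 \cdot 4 \cdot 5 = 9 - 16 \cdot 5 = 9 - 80 = -71$)
$50 \left(\left(6 + 6\right) \left(-5\right) + m\right) = 50 \left(\left(6 + 6\right) \left(-5\right) - 71\right) = 50 \left(12 \left(-5\right) - 71\right) = 50 \left(-60 - 71\right) = 50 \left(-131\right) = -6550$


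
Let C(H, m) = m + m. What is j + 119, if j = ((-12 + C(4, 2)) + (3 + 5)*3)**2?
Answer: 375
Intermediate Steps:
C(H, m) = 2*m
j = 256 (j = ((-12 + 2*2) + (3 + 5)*3)**2 = ((-12 + 4) + 8*3)**2 = (-8 + 24)**2 = 16**2 = 256)
j + 119 = 256 + 119 = 375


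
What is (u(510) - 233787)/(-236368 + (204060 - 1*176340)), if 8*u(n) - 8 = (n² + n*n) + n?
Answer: 674789/834592 ≈ 0.80853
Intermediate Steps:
u(n) = 1 + n²/4 + n/8 (u(n) = 1 + ((n² + n*n) + n)/8 = 1 + ((n² + n²) + n)/8 = 1 + (2*n² + n)/8 = 1 + (n + 2*n²)/8 = 1 + (n²/4 + n/8) = 1 + n²/4 + n/8)
(u(510) - 233787)/(-236368 + (204060 - 1*176340)) = ((1 + (¼)*510² + (⅛)*510) - 233787)/(-236368 + (204060 - 1*176340)) = ((1 + (¼)*260100 + 255/4) - 233787)/(-236368 + (204060 - 176340)) = ((1 + 65025 + 255/4) - 233787)/(-236368 + 27720) = (260359/4 - 233787)/(-208648) = -674789/4*(-1/208648) = 674789/834592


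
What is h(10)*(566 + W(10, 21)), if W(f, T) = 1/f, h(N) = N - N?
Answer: 0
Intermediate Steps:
h(N) = 0
h(10)*(566 + W(10, 21)) = 0*(566 + 1/10) = 0*(5661/10) = 0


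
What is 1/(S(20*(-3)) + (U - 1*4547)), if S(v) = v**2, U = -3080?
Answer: -1/4027 ≈ -0.00024832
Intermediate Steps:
1/(S(20*(-3)) + (U - 1*4547)) = 1/((20*(-3))**2 + (-3080 - 1*4547)) = 1/((-60)**2 + (-3080 - 4547)) = 1/(3600 - 7627) = 1/(-4027) = -1/4027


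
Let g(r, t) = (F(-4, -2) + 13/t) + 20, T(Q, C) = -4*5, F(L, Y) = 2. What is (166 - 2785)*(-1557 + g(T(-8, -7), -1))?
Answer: 4054212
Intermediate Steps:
T(Q, C) = -20
g(r, t) = 22 + 13/t (g(r, t) = (2 + 13/t) + 20 = 22 + 13/t)
(166 - 2785)*(-1557 + g(T(-8, -7), -1)) = (166 - 2785)*(-1557 + (22 + 13/(-1))) = -2619*(-1557 + (22 + 13*(-1))) = -2619*(-1557 + (22 - 13)) = -2619*(-1557 + 9) = -2619*(-1548) = 4054212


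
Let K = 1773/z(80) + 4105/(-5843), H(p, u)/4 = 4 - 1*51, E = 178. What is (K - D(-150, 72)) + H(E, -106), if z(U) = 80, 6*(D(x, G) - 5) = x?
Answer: -68498681/467440 ≈ -146.54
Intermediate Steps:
D(x, G) = 5 + x/6
H(p, u) = -188 (H(p, u) = 4*(4 - 1*51) = 4*(4 - 51) = 4*(-47) = -188)
K = 10031239/467440 (K = 1773/80 + 4105/(-5843) = 1773*(1/80) + 4105*(-1/5843) = 1773/80 - 4105/5843 = 10031239/467440 ≈ 21.460)
(K - D(-150, 72)) + H(E, -106) = (10031239/467440 - (5 + (1/6)*(-150))) - 188 = (10031239/467440 - (5 - 25)) - 188 = (10031239/467440 - 1*(-20)) - 188 = (10031239/467440 + 20) - 188 = 19380039/467440 - 188 = -68498681/467440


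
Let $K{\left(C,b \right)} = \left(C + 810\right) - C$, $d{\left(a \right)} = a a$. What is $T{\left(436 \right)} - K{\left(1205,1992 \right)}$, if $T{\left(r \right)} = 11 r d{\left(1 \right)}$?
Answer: $3986$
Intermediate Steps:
$d{\left(a \right)} = a^{2}$
$T{\left(r \right)} = 11 r$ ($T{\left(r \right)} = 11 r 1^{2} = 11 r 1 = 11 r$)
$K{\left(C,b \right)} = 810$ ($K{\left(C,b \right)} = \left(810 + C\right) - C = 810$)
$T{\left(436 \right)} - K{\left(1205,1992 \right)} = 11 \cdot 436 - 810 = 4796 - 810 = 3986$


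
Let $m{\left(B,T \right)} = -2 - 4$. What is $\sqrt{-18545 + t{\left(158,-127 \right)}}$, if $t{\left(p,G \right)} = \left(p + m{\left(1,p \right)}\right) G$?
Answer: $i \sqrt{37849} \approx 194.55 i$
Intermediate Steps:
$m{\left(B,T \right)} = -6$
$t{\left(p,G \right)} = G \left(-6 + p\right)$ ($t{\left(p,G \right)} = \left(p - 6\right) G = \left(-6 + p\right) G = G \left(-6 + p\right)$)
$\sqrt{-18545 + t{\left(158,-127 \right)}} = \sqrt{-18545 - 127 \left(-6 + 158\right)} = \sqrt{-18545 - 19304} = \sqrt{-37849} = i \sqrt{37849}$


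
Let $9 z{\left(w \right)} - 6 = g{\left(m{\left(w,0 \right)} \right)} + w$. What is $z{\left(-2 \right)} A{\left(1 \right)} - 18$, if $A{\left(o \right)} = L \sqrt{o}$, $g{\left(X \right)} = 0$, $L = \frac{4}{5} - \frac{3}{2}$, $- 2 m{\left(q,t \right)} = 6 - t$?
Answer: $- \frac{824}{45} \approx -18.311$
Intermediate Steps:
$m{\left(q,t \right)} = -3 + \frac{t}{2}$ ($m{\left(q,t \right)} = - \frac{6 - t}{2} = -3 + \frac{t}{2}$)
$L = - \frac{7}{10}$ ($L = 4 \cdot \frac{1}{5} - \frac{3}{2} = \frac{4}{5} - \frac{3}{2} = - \frac{7}{10} \approx -0.7$)
$A{\left(o \right)} = - \frac{7 \sqrt{o}}{10}$
$z{\left(w \right)} = \frac{2}{3} + \frac{w}{9}$ ($z{\left(w \right)} = \frac{2}{3} + \frac{0 + w}{9} = \frac{2}{3} + \frac{w}{9}$)
$z{\left(-2 \right)} A{\left(1 \right)} - 18 = \left(\frac{2}{3} + \frac{1}{9} \left(-2\right)\right) \left(- \frac{7 \sqrt{1}}{10}\right) - 18 = \left(\frac{2}{3} - \frac{2}{9}\right) \left(\left(- \frac{7}{10}\right) 1\right) - 18 = \frac{4}{9} \left(- \frac{7}{10}\right) - 18 = - \frac{14}{45} - 18 = - \frac{824}{45}$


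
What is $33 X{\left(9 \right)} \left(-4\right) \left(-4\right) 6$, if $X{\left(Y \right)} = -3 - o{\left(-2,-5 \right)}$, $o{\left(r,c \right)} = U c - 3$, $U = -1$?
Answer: $-15840$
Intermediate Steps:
$o{\left(r,c \right)} = -3 - c$ ($o{\left(r,c \right)} = - c - 3 = -3 - c$)
$X{\left(Y \right)} = -5$ ($X{\left(Y \right)} = -3 - \left(-3 - -5\right) = -3 - \left(-3 + 5\right) = -3 - 2 = -5$)
$33 X{\left(9 \right)} \left(-4\right) \left(-4\right) 6 = 33 \left(-5\right) \left(-4\right) \left(-4\right) 6 = - 165 \cdot 16 \cdot 6 = \left(-165\right) 96 = -15840$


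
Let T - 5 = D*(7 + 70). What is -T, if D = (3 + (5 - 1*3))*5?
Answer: -1930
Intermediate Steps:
D = 25 (D = (3 + (5 - 3))*5 = (3 + 2)*5 = 5*5 = 25)
T = 1930 (T = 5 + 25*(7 + 70) = 5 + 25*77 = 5 + 1925 = 1930)
-T = -1*1930 = -1930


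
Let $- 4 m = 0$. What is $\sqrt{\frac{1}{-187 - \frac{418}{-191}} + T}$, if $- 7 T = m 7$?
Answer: $\frac{i \sqrt{6742109}}{35299} \approx 0.073559 i$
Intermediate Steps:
$m = 0$ ($m = \left(- \frac{1}{4}\right) 0 = 0$)
$T = 0$ ($T = - \frac{0 \cdot 7}{7} = \left(- \frac{1}{7}\right) 0 = 0$)
$\sqrt{\frac{1}{-187 - \frac{418}{-191}} + T} = \sqrt{\frac{1}{-187 - \frac{418}{-191}} + 0} = \sqrt{\frac{1}{-187 - - \frac{418}{191}} + 0} = \sqrt{\frac{1}{-187 + \frac{418}{191}} + 0} = \sqrt{\frac{1}{- \frac{35299}{191}} + 0} = \sqrt{- \frac{191}{35299} + 0} = \sqrt{- \frac{191}{35299}} = \frac{i \sqrt{6742109}}{35299}$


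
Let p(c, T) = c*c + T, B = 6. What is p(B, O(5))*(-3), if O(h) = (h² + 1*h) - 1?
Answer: -195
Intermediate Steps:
O(h) = -1 + h + h² (O(h) = (h² + h) - 1 = (h + h²) - 1 = -1 + h + h²)
p(c, T) = T + c² (p(c, T) = c² + T = T + c²)
p(B, O(5))*(-3) = ((-1 + 5 + 5²) + 6²)*(-3) = ((-1 + 5 + 25) + 36)*(-3) = (29 + 36)*(-3) = 65*(-3) = -195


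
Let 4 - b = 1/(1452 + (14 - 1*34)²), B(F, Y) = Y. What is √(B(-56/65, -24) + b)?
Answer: I*√17149983/926 ≈ 4.4722*I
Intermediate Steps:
b = 7407/1852 (b = 4 - 1/(1452 + (14 - 1*34)²) = 4 - 1/(1452 + (14 - 34)²) = 4 - 1/(1452 + (-20)²) = 4 - 1/(1452 + 400) = 4 - 1/1852 = 7407/1852 ≈ 3.9995)
√(B(-56/65, -24) + b) = √(-24 + 7407/1852) = √(-37041/1852) = I*√17149983/926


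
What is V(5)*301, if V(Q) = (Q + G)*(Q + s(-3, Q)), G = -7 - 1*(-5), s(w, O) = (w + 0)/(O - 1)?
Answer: 15351/4 ≈ 3837.8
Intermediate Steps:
s(w, O) = w/(-1 + O)
G = -2 (G = -7 + 5 = -2)
V(Q) = (-2 + Q)*(Q - 3/(-1 + Q)) (V(Q) = (Q - 2)*(Q - 3/(-1 + Q)) = (-2 + Q)*(Q - 3/(-1 + Q)))
V(5)*301 = ((6 + 5³ - 1*5 - 3*5²)/(-1 + 5))*301 = ((6 + 125 - 5 - 3*25)/4)*301 = ((6 + 125 - 5 - 75)/4)*301 = ((¼)*51)*301 = (51/4)*301 = 15351/4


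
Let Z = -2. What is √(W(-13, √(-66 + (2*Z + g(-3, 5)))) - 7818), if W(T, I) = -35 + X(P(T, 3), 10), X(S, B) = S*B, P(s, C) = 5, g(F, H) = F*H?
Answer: 51*I*√3 ≈ 88.335*I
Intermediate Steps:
X(S, B) = B*S
W(T, I) = 15 (W(T, I) = -35 + 10*5 = -35 + 50 = 15)
√(W(-13, √(-66 + (2*Z + g(-3, 5)))) - 7818) = √(15 - 7818) = √(-7803) = 51*I*√3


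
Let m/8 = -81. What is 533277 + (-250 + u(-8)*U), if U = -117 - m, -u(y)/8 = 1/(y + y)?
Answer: 1066585/2 ≈ 5.3329e+5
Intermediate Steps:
u(y) = -4/y (u(y) = -8/(y + y) = -8*1/(2*y) = -4/y)
m = -648 (m = 8*(-81) = -648)
U = 531 (U = -117 - 1*(-648) = -117 + 648 = 531)
533277 + (-250 + u(-8)*U) = 533277 + (-250 - 4/(-8)*531) = 533277 + (-250 - 4*(-1/8)*531) = 533277 + (-250 + (1/2)*531) = 533277 + (-250 + 531/2) = 533277 + 31/2 = 1066585/2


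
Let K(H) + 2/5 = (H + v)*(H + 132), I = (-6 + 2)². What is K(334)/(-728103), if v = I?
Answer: -815498/3640515 ≈ -0.22401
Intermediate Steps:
I = 16 (I = (-4)² = 16)
v = 16
K(H) = -⅖ + (16 + H)*(132 + H) (K(H) = -⅖ + (H + 16)*(H + 132) = -⅖ + (16 + H)*(132 + H))
K(334)/(-728103) = (10558/5 + 334² + 148*334)/(-728103) = (10558/5 + 111556 + 49432)*(-1/728103) = (815498/5)*(-1/728103) = -815498/3640515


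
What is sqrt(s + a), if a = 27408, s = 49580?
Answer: 2*sqrt(19247) ≈ 277.47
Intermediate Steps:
sqrt(s + a) = sqrt(49580 + 27408) = sqrt(76988) = 2*sqrt(19247)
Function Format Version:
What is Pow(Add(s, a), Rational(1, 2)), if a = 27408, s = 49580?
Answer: Mul(2, Pow(19247, Rational(1, 2))) ≈ 277.47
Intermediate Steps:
Pow(Add(s, a), Rational(1, 2)) = Pow(Add(49580, 27408), Rational(1, 2)) = Pow(76988, Rational(1, 2)) = Mul(2, Pow(19247, Rational(1, 2)))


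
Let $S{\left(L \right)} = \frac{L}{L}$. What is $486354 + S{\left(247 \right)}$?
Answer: $486355$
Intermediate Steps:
$S{\left(L \right)} = 1$
$486354 + S{\left(247 \right)} = 486354 + 1 = 486355$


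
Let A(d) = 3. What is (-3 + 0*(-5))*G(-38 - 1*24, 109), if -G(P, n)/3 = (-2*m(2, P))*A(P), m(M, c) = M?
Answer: -108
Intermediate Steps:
G(P, n) = 36 (G(P, n) = -3*(-2*2)*3 = -(-12)*3 = -3*(-12) = 36)
(-3 + 0*(-5))*G(-38 - 1*24, 109) = (-3 + 0*(-5))*36 = (-3 + 0)*36 = -3*36 = -108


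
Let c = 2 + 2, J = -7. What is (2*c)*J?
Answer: -56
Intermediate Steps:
c = 4
(2*c)*J = (2*4)*(-7) = 8*(-7) = -56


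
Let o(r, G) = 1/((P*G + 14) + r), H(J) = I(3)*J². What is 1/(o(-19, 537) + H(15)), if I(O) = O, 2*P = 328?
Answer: 88063/59442526 ≈ 0.0014815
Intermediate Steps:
P = 164 (P = (½)*328 = 164)
H(J) = 3*J²
o(r, G) = 1/(14 + r + 164*G) (o(r, G) = 1/((164*G + 14) + r) = 1/((14 + 164*G) + r) = 1/(14 + r + 164*G))
1/(o(-19, 537) + H(15)) = 1/(1/(14 - 19 + 164*537) + 3*15²) = 1/(1/(14 - 19 + 88068) + 3*225) = 1/(1/88063 + 675) = 1/(59442526/88063) = 88063/59442526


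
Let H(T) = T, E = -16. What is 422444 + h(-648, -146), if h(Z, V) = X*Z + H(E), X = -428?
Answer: 699772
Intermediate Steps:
h(Z, V) = -16 - 428*Z (h(Z, V) = -428*Z - 16 = -16 - 428*Z)
422444 + h(-648, -146) = 422444 + (-16 - 428*(-648)) = 422444 + (-16 + 277344) = 422444 + 277328 = 699772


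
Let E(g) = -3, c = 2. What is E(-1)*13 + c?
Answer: -37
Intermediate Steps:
E(-1)*13 + c = -3*13 + 2 = -39 + 2 = -37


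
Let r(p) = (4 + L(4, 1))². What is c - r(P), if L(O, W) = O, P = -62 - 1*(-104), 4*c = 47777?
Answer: 47521/4 ≈ 11880.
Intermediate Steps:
c = 47777/4 (c = (¼)*47777 = 47777/4 ≈ 11944.)
P = 42 (P = -62 + 104 = 42)
r(p) = 64 (r(p) = (4 + 4)² = 8² = 64)
c - r(P) = 47777/4 - 1*64 = 47777/4 - 64 = 47521/4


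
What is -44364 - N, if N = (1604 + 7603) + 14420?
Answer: -67991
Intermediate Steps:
N = 23627 (N = 9207 + 14420 = 23627)
-44364 - N = -44364 - 1*23627 = -44364 - 23627 = -67991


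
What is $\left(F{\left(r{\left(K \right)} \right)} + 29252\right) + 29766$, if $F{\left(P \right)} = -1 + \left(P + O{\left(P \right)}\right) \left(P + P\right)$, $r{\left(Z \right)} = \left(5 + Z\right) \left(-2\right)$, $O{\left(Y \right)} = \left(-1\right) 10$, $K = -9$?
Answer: $58985$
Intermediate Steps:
$O{\left(Y \right)} = -10$
$r{\left(Z \right)} = -10 - 2 Z$
$F{\left(P \right)} = -1 + 2 P \left(-10 + P\right)$ ($F{\left(P \right)} = -1 + \left(P - 10\right) \left(P + P\right) = -1 + \left(-10 + P\right) 2 P = -1 + 2 P \left(-10 + P\right)$)
$\left(F{\left(r{\left(K \right)} \right)} + 29252\right) + 29766 = \left(\left(-1 - 20 \left(-10 - -18\right) + 2 \left(-10 - -18\right)^{2}\right) + 29252\right) + 29766 = \left(\left(-1 - 20 \left(-10 + 18\right) + 2 \left(-10 + 18\right)^{2}\right) + 29252\right) + 29766 = \left(\left(-1 - 160 + 2 \cdot 8^{2}\right) + 29252\right) + 29766 = \left(\left(-1 - 160 + 2 \cdot 64\right) + 29252\right) + 29766 = \left(\left(-1 - 160 + 128\right) + 29252\right) + 29766 = \left(-33 + 29252\right) + 29766 = 29219 + 29766 = 58985$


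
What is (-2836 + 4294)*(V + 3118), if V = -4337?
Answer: -1777302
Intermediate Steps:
(-2836 + 4294)*(V + 3118) = (-2836 + 4294)*(-4337 + 3118) = 1458*(-1219) = -1777302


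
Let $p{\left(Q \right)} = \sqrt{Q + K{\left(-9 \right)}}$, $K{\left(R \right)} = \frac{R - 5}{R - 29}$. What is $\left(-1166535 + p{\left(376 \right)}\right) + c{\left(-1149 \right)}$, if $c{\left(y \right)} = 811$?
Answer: $-1165724 + \frac{\sqrt{135869}}{19} \approx -1.1657 \cdot 10^{6}$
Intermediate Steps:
$K{\left(R \right)} = \frac{-5 + R}{-29 + R}$
$p{\left(Q \right)} = \sqrt{\frac{7}{19} + Q}$ ($p{\left(Q \right)} = \sqrt{Q + \frac{-5 - 9}{-29 - 9}} = \sqrt{Q + \frac{1}{-38} \left(-14\right)} = \sqrt{Q - - \frac{7}{19}} = \sqrt{Q + \frac{7}{19}} = \sqrt{\frac{7}{19} + Q}$)
$\left(-1166535 + p{\left(376 \right)}\right) + c{\left(-1149 \right)} = \left(-1166535 + \frac{\sqrt{133 + 361 \cdot 376}}{19}\right) + 811 = \left(-1166535 + \frac{\sqrt{133 + 135736}}{19}\right) + 811 = \left(-1166535 + \frac{\sqrt{135869}}{19}\right) + 811 = -1165724 + \frac{\sqrt{135869}}{19}$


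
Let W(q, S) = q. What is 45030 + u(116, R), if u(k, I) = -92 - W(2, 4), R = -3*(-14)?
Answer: 44936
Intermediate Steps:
R = 42
u(k, I) = -94 (u(k, I) = -92 - 1*2 = -92 - 2 = -94)
45030 + u(116, R) = 45030 - 94 = 44936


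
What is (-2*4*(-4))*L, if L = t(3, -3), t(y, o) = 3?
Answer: 96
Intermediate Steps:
L = 3
(-2*4*(-4))*L = (-2*4*(-4))*3 = -8*(-4)*3 = 32*3 = 96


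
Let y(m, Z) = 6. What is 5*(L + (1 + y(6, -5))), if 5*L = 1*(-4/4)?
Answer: 34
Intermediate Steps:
L = -⅕ (L = (1*(-4/4))/5 = (1*(-4*¼))/5 = (1*(-1))/5 = (⅕)*(-1) = -⅕ ≈ -0.20000)
5*(L + (1 + y(6, -5))) = 5*(-⅕ + (1 + 6)) = 5*(-⅕ + 7) = 5*(34/5) = 34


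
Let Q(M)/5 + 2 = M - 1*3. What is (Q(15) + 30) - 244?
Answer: -164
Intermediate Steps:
Q(M) = -25 + 5*M (Q(M) = -10 + 5*(M - 1*3) = -10 + 5*(M - 3) = -10 + 5*(-3 + M) = -10 + (-15 + 5*M) = -25 + 5*M)
(Q(15) + 30) - 244 = ((-25 + 5*15) + 30) - 244 = ((-25 + 75) + 30) - 244 = (50 + 30) - 244 = 80 - 244 = -164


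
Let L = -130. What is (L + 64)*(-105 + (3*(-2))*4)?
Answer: 8514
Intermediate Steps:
(L + 64)*(-105 + (3*(-2))*4) = (-130 + 64)*(-105 + (3*(-2))*4) = -66*(-105 - 6*4) = -66*(-105 - 24) = -66*(-129) = 8514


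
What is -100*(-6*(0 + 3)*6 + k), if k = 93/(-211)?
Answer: 2288100/211 ≈ 10844.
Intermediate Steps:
k = -93/211 (k = 93*(-1/211) = -93/211 ≈ -0.44076)
-100*(-6*(0 + 3)*6 + k) = -100*(-6*(0 + 3)*6 - 93/211) = -100*(-6*3*6 - 93/211) = -100*(-18*6 - 93/211) = -100*(-108 - 93/211) = -100*(-22881/211) = 2288100/211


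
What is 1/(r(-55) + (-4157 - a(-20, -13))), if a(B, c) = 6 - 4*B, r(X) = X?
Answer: -1/4298 ≈ -0.00023267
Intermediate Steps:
1/(r(-55) + (-4157 - a(-20, -13))) = 1/(-55 + (-4157 - (6 - 4*(-20)))) = 1/(-55 + (-4157 - (6 + 80))) = 1/(-55 + (-4157 - 1*86)) = 1/(-55 + (-4157 - 86)) = 1/(-55 - 4243) = 1/(-4298) = -1/4298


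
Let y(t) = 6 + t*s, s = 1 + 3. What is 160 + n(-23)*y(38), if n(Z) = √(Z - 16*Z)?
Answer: 160 + 158*√345 ≈ 3094.7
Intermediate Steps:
n(Z) = √15*√(-Z) (n(Z) = √(-15*Z) = √15*√(-Z))
s = 4
y(t) = 6 + 4*t (y(t) = 6 + t*4 = 6 + 4*t)
160 + n(-23)*y(38) = 160 + (√15*√(-1*(-23)))*(6 + 4*38) = 160 + (√15*√23)*(6 + 152) = 160 + √345*158 = 160 + 158*√345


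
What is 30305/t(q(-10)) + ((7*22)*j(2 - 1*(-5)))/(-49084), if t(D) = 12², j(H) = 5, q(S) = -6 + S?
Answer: 53120705/252432 ≈ 210.44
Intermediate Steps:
t(D) = 144
30305/t(q(-10)) + ((7*22)*j(2 - 1*(-5)))/(-49084) = 30305/144 + ((7*22)*5)/(-49084) = 30305*(1/144) + (154*5)*(-1/49084) = 30305/144 + 770*(-1/49084) = 30305/144 - 55/3506 = 53120705/252432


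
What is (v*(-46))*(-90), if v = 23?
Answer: 95220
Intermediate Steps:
(v*(-46))*(-90) = (23*(-46))*(-90) = -1058*(-90) = 95220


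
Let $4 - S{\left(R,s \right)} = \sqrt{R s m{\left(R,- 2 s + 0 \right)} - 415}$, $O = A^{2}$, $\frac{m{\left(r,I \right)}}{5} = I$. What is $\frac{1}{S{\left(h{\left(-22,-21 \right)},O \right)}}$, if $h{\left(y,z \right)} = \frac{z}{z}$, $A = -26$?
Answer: $\frac{4}{4570191} + \frac{5 i \sqrt{182807}}{4570191} \approx 8.7524 \cdot 10^{-7} + 0.00046777 i$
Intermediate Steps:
$h{\left(y,z \right)} = 1$
$m{\left(r,I \right)} = 5 I$
$O = 676$ ($O = \left(-26\right)^{2} = 676$)
$S{\left(R,s \right)} = 4 - \sqrt{-415 - 10 R s^{2}}$ ($S{\left(R,s \right)} = 4 - \sqrt{R s 5 \left(- 2 s + 0\right) - 415} = 4 - \sqrt{R s 5 \left(- 2 s\right) - 415} = 4 - \sqrt{R s \left(- 10 s\right) - 415} = 4 - \sqrt{- 10 R s^{2} - 415} = 4 - \sqrt{-415 - 10 R s^{2}}$)
$\frac{1}{S{\left(h{\left(-22,-21 \right)},O \right)}} = \frac{1}{4 - \sqrt{-415 - 10 \cdot 676^{2}}} = \frac{1}{4 - \sqrt{-415 - 10 \cdot 456976}} = \frac{1}{4 - \sqrt{-415 - 4569760}} = \frac{1}{4 - \sqrt{-4570175}} = \frac{1}{4 - 5 i \sqrt{182807}}$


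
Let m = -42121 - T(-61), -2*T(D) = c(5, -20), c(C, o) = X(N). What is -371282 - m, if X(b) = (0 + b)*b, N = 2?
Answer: -329163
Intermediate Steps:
X(b) = b² (X(b) = b*b = b²)
c(C, o) = 4 (c(C, o) = 2² = 4)
T(D) = -2 (T(D) = -½*4 = -2)
m = -42119 (m = -42121 - 1*(-2) = -42121 + 2 = -42119)
-371282 - m = -371282 - 1*(-42119) = -371282 + 42119 = -329163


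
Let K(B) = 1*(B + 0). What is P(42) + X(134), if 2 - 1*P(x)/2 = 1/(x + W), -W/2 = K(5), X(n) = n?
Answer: 2207/16 ≈ 137.94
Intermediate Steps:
K(B) = B (K(B) = 1*B = B)
W = -10 (W = -2*5 = -10)
P(x) = 4 - 2/(-10 + x) (P(x) = 4 - 2/(x - 10) = 4 - 2/(-10 + x))
P(42) + X(134) = 2*(-21 + 2*42)/(-10 + 42) + 134 = 2*(-21 + 84)/32 + 134 = 2*(1/32)*63 + 134 = 63/16 + 134 = 2207/16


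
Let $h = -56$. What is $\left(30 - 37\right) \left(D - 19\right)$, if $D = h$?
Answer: $525$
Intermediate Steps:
$D = -56$
$\left(30 - 37\right) \left(D - 19\right) = \left(30 - 37\right) \left(-56 - 19\right) = \left(30 - 37\right) \left(-75\right) = \left(-7\right) \left(-75\right) = 525$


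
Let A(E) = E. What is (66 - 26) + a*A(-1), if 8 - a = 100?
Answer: 132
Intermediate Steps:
a = -92 (a = 8 - 1*100 = 8 - 100 = -92)
(66 - 26) + a*A(-1) = (66 - 26) - 92*(-1) = 40 + 92 = 132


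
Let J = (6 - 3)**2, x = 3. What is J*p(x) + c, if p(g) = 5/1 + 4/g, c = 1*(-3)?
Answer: 54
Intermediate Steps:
J = 9 (J = 3**2 = 9)
c = -3
p(g) = 5 + 4/g (p(g) = 5*1 + 4/g = 5 + 4/g)
J*p(x) + c = 9*(5 + 4/3) - 3 = 9*(19/3) - 3 = 57 - 3 = 54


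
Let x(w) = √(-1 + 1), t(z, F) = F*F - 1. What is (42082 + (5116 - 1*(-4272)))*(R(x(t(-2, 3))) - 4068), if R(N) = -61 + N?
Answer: -212519630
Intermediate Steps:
t(z, F) = -1 + F² (t(z, F) = F² - 1 = -1 + F²)
x(w) = 0 (x(w) = √0 = 0)
(42082 + (5116 - 1*(-4272)))*(R(x(t(-2, 3))) - 4068) = (42082 + (5116 - 1*(-4272)))*((-61 + 0) - 4068) = (42082 + (5116 + 4272))*(-61 - 4068) = (42082 + 9388)*(-4129) = 51470*(-4129) = -212519630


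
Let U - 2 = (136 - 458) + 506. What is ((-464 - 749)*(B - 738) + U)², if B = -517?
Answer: 2318009295001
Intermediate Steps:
U = 186 (U = 2 + ((136 - 458) + 506) = 2 + (-322 + 506) = 2 + 184 = 186)
((-464 - 749)*(B - 738) + U)² = ((-464 - 749)*(-517 - 738) + 186)² = (-1213*(-1255) + 186)² = (1522315 + 186)² = 1522501² = 2318009295001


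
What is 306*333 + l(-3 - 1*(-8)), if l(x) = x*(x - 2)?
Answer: 101913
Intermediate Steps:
l(x) = x*(-2 + x)
306*333 + l(-3 - 1*(-8)) = 306*333 + (-3 - 1*(-8))*(-2 + (-3 - 1*(-8))) = 101898 + (-3 + 8)*(-2 + (-3 + 8)) = 101898 + 5*(-2 + 5) = 101898 + 5*3 = 101898 + 15 = 101913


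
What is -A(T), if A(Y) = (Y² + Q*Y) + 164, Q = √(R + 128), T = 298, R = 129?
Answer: -88968 - 298*√257 ≈ -93745.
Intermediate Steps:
Q = √257 (Q = √(129 + 128) = √257 ≈ 16.031)
A(Y) = 164 + Y² + Y*√257 (A(Y) = (Y² + √257*Y) + 164 = (Y² + Y*√257) + 164 = 164 + Y² + Y*√257)
-A(T) = -(164 + 298² + 298*√257) = -(164 + 88804 + 298*√257) = -(88968 + 298*√257) = -88968 - 298*√257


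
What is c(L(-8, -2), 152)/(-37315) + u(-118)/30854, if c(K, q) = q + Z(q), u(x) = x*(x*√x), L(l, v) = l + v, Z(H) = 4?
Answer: -156/37315 + 6962*I*√118/15427 ≈ -0.0041806 + 4.9022*I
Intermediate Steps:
u(x) = x^(5/2) (u(x) = x*x^(3/2) = x^(5/2))
c(K, q) = 4 + q (c(K, q) = q + 4 = 4 + q)
c(L(-8, -2), 152)/(-37315) + u(-118)/30854 = (4 + 152)/(-37315) + (-118)^(5/2)/30854 = 156*(-1/37315) + (13924*I*√118)*(1/30854) = -156/37315 + 6962*I*√118/15427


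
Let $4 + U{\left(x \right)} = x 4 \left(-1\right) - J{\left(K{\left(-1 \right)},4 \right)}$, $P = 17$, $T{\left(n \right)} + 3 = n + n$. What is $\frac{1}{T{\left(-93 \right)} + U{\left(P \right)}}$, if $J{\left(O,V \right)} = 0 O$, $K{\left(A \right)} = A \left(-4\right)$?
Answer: $- \frac{1}{261} \approx -0.0038314$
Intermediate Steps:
$T{\left(n \right)} = -3 + 2 n$ ($T{\left(n \right)} = -3 + \left(n + n\right) = -3 + 2 n$)
$K{\left(A \right)} = - 4 A$
$J{\left(O,V \right)} = 0$
$U{\left(x \right)} = -4 - 4 x$ ($U{\left(x \right)} = -4 + \left(x 4 \left(-1\right) - 0\right) = -4 + \left(4 x \left(-1\right) + 0\right) = -4 + \left(- 4 x + 0\right) = -4 - 4 x$)
$\frac{1}{T{\left(-93 \right)} + U{\left(P \right)}} = \frac{1}{\left(-3 + 2 \left(-93\right)\right) - 72} = \frac{1}{\left(-3 - 186\right) - 72} = \frac{1}{-189 - 72} = \frac{1}{-261} = - \frac{1}{261}$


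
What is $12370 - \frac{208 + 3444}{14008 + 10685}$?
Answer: $\frac{305448758}{24693} \approx 12370.0$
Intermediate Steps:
$12370 - \frac{208 + 3444}{14008 + 10685} = 12370 - \frac{3652}{24693} = \frac{305448758}{24693}$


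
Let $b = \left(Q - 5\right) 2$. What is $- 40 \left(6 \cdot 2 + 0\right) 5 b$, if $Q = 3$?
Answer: $9600$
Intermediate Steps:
$b = -4$ ($b = \left(3 - 5\right) 2 = \left(-2\right) 2 = -4$)
$- 40 \left(6 \cdot 2 + 0\right) 5 b = - 40 \left(6 \cdot 2 + 0\right) 5 \left(-4\right) = - 40 \left(12 + 0\right) \left(-20\right) = \left(-40\right) 12 \left(-20\right) = \left(-480\right) \left(-20\right) = 9600$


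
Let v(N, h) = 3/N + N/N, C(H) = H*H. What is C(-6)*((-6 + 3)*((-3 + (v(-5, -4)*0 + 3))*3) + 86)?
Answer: 3096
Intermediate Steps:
C(H) = H²
v(N, h) = 1 + 3/N (v(N, h) = 3/N + 1 = 1 + 3/N)
C(-6)*((-6 + 3)*((-3 + (v(-5, -4)*0 + 3))*3) + 86) = (-6)²*((-6 + 3)*((-3 + (((3 - 5)/(-5))*0 + 3))*3) + 86) = 36*(-3*(-3 + (-⅕*(-2)*0 + 3))*3 + 86) = 36*(-3*(-3 + ((⅖)*0 + 3))*3 + 86) = 36*(-3*(-3 + (0 + 3))*3 + 86) = 36*(-3*(-3 + 3)*3 + 86) = 36*(-0*3 + 86) = 36*(-3*0 + 86) = 36*(0 + 86) = 36*86 = 3096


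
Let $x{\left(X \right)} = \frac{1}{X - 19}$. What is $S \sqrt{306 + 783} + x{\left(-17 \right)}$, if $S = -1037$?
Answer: $- \frac{1231957}{36} \approx -34221.0$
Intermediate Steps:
$x{\left(X \right)} = \frac{1}{-19 + X}$
$S \sqrt{306 + 783} + x{\left(-17 \right)} = - 1037 \sqrt{306 + 783} + \frac{1}{-19 - 17} = - 1037 \sqrt{1089} + \frac{1}{-36} = \left(-1037\right) 33 - \frac{1}{36} = -34221 - \frac{1}{36} = - \frac{1231957}{36}$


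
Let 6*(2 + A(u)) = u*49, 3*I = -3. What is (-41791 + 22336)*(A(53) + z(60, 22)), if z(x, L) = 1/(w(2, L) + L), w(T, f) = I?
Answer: -117359045/14 ≈ -8.3828e+6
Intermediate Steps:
I = -1 (I = (1/3)*(-3) = -1)
w(T, f) = -1
A(u) = -2 + 49*u/6 (A(u) = -2 + (u*49)/6 = -2 + (49*u)/6 = -2 + 49*u/6)
z(x, L) = 1/(-1 + L)
(-41791 + 22336)*(A(53) + z(60, 22)) = (-41791 + 22336)*((-2 + (49/6)*53) + 1/(-1 + 22)) = -19455*((-2 + 2597/6) + 1/21) = -19455*(2585/6 + 1/21) = -19455*18097/42 = -117359045/14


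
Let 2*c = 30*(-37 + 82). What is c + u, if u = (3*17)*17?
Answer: 1542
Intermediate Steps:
u = 867 (u = 51*17 = 867)
c = 675 (c = (30*(-37 + 82))/2 = (30*45)/2 = (½)*1350 = 675)
c + u = 675 + 867 = 1542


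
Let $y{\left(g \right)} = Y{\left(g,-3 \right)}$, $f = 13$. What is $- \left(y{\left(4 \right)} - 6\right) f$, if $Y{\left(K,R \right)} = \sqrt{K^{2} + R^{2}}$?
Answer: $13$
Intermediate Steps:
$y{\left(g \right)} = \sqrt{9 + g^{2}}$ ($y{\left(g \right)} = \sqrt{g^{2} + \left(-3\right)^{2}} = \sqrt{g^{2} + 9} = \sqrt{9 + g^{2}}$)
$- \left(y{\left(4 \right)} - 6\right) f = - \left(\sqrt{9 + 4^{2}} - 6\right) 13 = - \left(\sqrt{9 + 16} - 6\right) 13 = - \left(\sqrt{25} - 6\right) 13 = - \left(5 - 6\right) 13 = - \left(-1\right) 13 = \left(-1\right) \left(-13\right) = 13$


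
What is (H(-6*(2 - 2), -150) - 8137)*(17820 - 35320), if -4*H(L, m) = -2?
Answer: 142388750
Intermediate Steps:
H(L, m) = ½ (H(L, m) = -¼*(-2) = ½)
(H(-6*(2 - 2), -150) - 8137)*(17820 - 35320) = (½ - 8137)*(17820 - 35320) = -16273/2*(-17500) = 142388750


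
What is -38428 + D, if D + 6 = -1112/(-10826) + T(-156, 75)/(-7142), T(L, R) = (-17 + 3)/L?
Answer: -115895587384027/3015452388 ≈ -38434.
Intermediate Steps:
T(L, R) = -14/L
D = -17783017963/3015452388 (D = -6 + (-1112/(-10826) - 14/(-156)/(-7142)) = -6 + (-1112*(-1/10826) - 14*(-1/156)*(-1/7142)) = -6 + (556/5413 + (7/78)*(-1/7142)) = -6 + (556/5413 - 7/557076) = -6 + 309696365/3015452388 = -17783017963/3015452388 ≈ -5.8973)
-38428 + D = -38428 - 17783017963/3015452388 = -115895587384027/3015452388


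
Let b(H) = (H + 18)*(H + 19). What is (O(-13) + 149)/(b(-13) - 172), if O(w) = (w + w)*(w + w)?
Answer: -825/142 ≈ -5.8099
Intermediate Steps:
b(H) = (18 + H)*(19 + H)
O(w) = 4*w² (O(w) = (2*w)*(2*w) = 4*w²)
(O(-13) + 149)/(b(-13) - 172) = (4*(-13)² + 149)/((342 + (-13)² + 37*(-13)) - 172) = (4*169 + 149)/((342 + 169 - 481) - 172) = (676 + 149)/(30 - 172) = 825/(-142) = 825*(-1/142) = -825/142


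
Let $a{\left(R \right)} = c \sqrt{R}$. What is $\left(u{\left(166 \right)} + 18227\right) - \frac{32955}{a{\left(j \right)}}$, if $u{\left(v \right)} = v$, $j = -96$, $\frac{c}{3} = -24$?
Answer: $18393 - \frac{10985 i \sqrt{6}}{576} \approx 18393.0 - 46.715 i$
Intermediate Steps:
$c = -72$ ($c = 3 \left(-24\right) = -72$)
$a{\left(R \right)} = - 72 \sqrt{R}$
$\left(u{\left(166 \right)} + 18227\right) - \frac{32955}{a{\left(j \right)}} = \left(166 + 18227\right) - \frac{32955}{\left(-72\right) \sqrt{-96}} = 18393 - \frac{32955}{\left(-72\right) 4 i \sqrt{6}} = 18393 - \frac{32955}{\left(-288\right) i \sqrt{6}} = 18393 - 32955 \frac{i \sqrt{6}}{1728} = 18393 - \frac{10985 i \sqrt{6}}{576}$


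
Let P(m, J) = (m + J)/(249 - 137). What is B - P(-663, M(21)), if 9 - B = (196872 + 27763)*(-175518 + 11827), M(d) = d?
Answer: 2059160756785/56 ≈ 3.6771e+10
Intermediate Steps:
P(m, J) = J/112 + m/112 (P(m, J) = (J + m)/112 = (J + m)*(1/112) = J/112 + m/112)
B = 36770727794 (B = 9 - (196872 + 27763)*(-175518 + 11827) = 9 - 224635*(-163691) = 9 - 1*(-36770727785) = 9 + 36770727785 = 36770727794)
B - P(-663, M(21)) = 36770727794 - ((1/112)*21 + (1/112)*(-663)) = 36770727794 - (3/16 - 663/112) = 36770727794 - 1*(-321/56) = 36770727794 + 321/56 = 2059160756785/56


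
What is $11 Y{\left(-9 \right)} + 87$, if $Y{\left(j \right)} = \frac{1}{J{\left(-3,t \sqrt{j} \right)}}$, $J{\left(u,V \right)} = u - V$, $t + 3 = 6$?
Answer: $\frac{2599}{30} + \frac{11 i}{10} \approx 86.633 + 1.1 i$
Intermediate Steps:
$t = 3$ ($t = -3 + 6 = 3$)
$Y{\left(j \right)} = \frac{1}{-3 - 3 \sqrt{j}}$
$11 Y{\left(-9 \right)} + 87 = 11 \left(- \frac{1}{3 + 3 \sqrt{-9}}\right) + 87 = 11 \left(- \frac{1}{3 + 3 \cdot 3 i}\right) + 87 = 11 \left(- \frac{1}{3 + 9 i}\right) + 87 = 11 \left(- \frac{3 - 9 i}{90}\right) + 87 = - \frac{11 \left(3 - 9 i\right)}{90} + 87 = 87 - \frac{11 \left(3 - 9 i\right)}{90}$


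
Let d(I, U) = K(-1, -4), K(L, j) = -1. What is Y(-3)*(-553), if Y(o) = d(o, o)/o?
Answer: -553/3 ≈ -184.33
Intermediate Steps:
d(I, U) = -1
Y(o) = -1/o
Y(-3)*(-553) = -1/(-3)*(-553) = -1*(-⅓)*(-553) = (⅓)*(-553) = -553/3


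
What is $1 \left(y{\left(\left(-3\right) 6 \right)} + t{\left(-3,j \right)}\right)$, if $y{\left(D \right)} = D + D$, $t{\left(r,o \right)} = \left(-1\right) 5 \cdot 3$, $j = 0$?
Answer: $-51$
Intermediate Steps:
$t{\left(r,o \right)} = -15$ ($t{\left(r,o \right)} = \left(-5\right) 3 = -15$)
$y{\left(D \right)} = 2 D$
$1 \left(y{\left(\left(-3\right) 6 \right)} + t{\left(-3,j \right)}\right) = 1 \left(2 \left(\left(-3\right) 6\right) - 15\right) = 1 \left(2 \left(-18\right) - 15\right) = 1 \left(-36 - 15\right) = 1 \left(-51\right) = -51$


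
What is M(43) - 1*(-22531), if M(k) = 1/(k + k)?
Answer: 1937667/86 ≈ 22531.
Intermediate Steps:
M(k) = 1/(2*k)
M(43) - 1*(-22531) = (1/2)/43 - 1*(-22531) = (1/2)*(1/43) + 22531 = 1/86 + 22531 = 1937667/86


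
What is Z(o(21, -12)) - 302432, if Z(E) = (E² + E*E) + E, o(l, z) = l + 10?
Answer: -300479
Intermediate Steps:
o(l, z) = 10 + l
Z(E) = E + 2*E² (Z(E) = (E² + E²) + E = 2*E² + E = E + 2*E²)
Z(o(21, -12)) - 302432 = (10 + 21)*(1 + 2*(10 + 21)) - 302432 = 31*(1 + 2*31) - 302432 = 31*(1 + 62) - 302432 = 31*63 - 302432 = 1953 - 302432 = -300479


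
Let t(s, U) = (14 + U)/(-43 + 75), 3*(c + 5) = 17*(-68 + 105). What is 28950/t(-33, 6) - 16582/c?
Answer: 14195367/307 ≈ 46239.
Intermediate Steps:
c = 614/3 (c = -5 + (17*(-68 + 105))/3 = -5 + (17*37)/3 = -5 + (⅓)*629 = -5 + 629/3 = 614/3 ≈ 204.67)
t(s, U) = 7/16 + U/32 (t(s, U) = (14 + U)/32 = (14 + U)*(1/32) = 7/16 + U/32)
28950/t(-33, 6) - 16582/c = 28950/(7/16 + (1/32)*6) - 16582/614/3 = 28950/(7/16 + 3/16) - 16582*3/614 = 28950/(5/8) - 24873/307 = 28950*(8/5) - 24873/307 = 46320 - 24873/307 = 14195367/307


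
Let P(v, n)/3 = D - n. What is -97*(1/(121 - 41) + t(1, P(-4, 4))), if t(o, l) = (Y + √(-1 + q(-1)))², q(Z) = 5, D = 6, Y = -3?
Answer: -7857/80 ≈ -98.213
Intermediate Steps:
P(v, n) = 18 - 3*n (P(v, n) = 3*(6 - n) = 18 - 3*n)
t(o, l) = 1 (t(o, l) = (-3 + √(-1 + 5))² = (-3 + √4)² = (-3 + 2)² = (-1)² = 1)
-97*(1/(121 - 41) + t(1, P(-4, 4))) = -97*(1/(121 - 41) + 1) = -97*(1/80 + 1) = -97*81/80 = -7857/80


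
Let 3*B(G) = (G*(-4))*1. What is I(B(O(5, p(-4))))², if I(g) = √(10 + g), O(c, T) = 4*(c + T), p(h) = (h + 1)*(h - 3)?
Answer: -386/3 ≈ -128.67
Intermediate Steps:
p(h) = (1 + h)*(-3 + h)
O(c, T) = 4*T + 4*c (O(c, T) = 4*(T + c) = 4*T + 4*c)
B(G) = -4*G/3 (B(G) = ((G*(-4))*1)/3 = (-4*G*1)/3 = (-4*G)/3 = -4*G/3)
I(B(O(5, p(-4))))² = (√(10 - 4*(4*(-3 + (-4)² - 2*(-4)) + 4*5)/3))² = (√(10 - 4*(4*(-3 + 16 + 8) + 20)/3))² = (√(10 - 4*(4*21 + 20)/3))² = (√(10 - 4*(84 + 20)/3))² = (√(10 - 4/3*104))² = (√(10 - 416/3))² = (√(-386/3))² = (I*√1158/3)² = -386/3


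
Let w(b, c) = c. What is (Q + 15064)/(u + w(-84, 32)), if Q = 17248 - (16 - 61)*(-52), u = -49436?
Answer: -7493/12351 ≈ -0.60667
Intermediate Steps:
Q = 14908 (Q = 17248 - (-45)*(-52) = 17248 - 1*2340 = 17248 - 2340 = 14908)
(Q + 15064)/(u + w(-84, 32)) = (14908 + 15064)/(-49436 + 32) = 29972/(-49404) = 29972*(-1/49404) = -7493/12351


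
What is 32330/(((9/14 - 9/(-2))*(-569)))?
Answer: -113155/10242 ≈ -11.048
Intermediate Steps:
32330/(((9/14 - 9/(-2))*(-569))) = 32330/(((9*(1/14) - 9*(-½))*(-569))) = 32330/(((9/14 + 9/2)*(-569))) = 32330/(((36/7)*(-569))) = 32330/(-20484/7) = 32330*(-7/20484) = -113155/10242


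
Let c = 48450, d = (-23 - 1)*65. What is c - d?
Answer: 50010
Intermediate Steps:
d = -1560 (d = -24*65 = -1560)
c - d = 48450 - 1*(-1560) = 48450 + 1560 = 50010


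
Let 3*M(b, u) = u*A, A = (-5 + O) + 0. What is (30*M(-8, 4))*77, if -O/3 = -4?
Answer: 21560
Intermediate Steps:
O = 12 (O = -3*(-4) = 12)
A = 7 (A = (-5 + 12) + 0 = 7 + 0 = 7)
M(b, u) = 7*u/3 (M(b, u) = (u*7)/3 = (7*u)/3 = 7*u/3)
(30*M(-8, 4))*77 = (30*((7/3)*4))*77 = (30*(28/3))*77 = 280*77 = 21560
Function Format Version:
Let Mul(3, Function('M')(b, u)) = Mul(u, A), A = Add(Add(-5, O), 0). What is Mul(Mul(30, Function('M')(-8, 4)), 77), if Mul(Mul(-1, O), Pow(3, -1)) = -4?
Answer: 21560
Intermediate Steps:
O = 12 (O = Mul(-3, -4) = 12)
A = 7 (A = Add(Add(-5, 12), 0) = Add(7, 0) = 7)
Function('M')(b, u) = Mul(Rational(7, 3), u) (Function('M')(b, u) = Mul(Rational(1, 3), Mul(u, 7)) = Mul(Rational(1, 3), Mul(7, u)) = Mul(Rational(7, 3), u))
Mul(Mul(30, Function('M')(-8, 4)), 77) = Mul(Mul(30, Mul(Rational(7, 3), 4)), 77) = Mul(Mul(30, Rational(28, 3)), 77) = Mul(280, 77) = 21560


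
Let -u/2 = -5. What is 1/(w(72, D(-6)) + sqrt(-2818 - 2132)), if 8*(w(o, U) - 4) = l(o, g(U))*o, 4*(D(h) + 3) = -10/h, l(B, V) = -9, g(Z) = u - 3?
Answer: -7/989 - 15*I*sqrt(22)/10879 ≈ -0.0070779 - 0.0064672*I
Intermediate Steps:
u = 10 (u = -2*(-5) = 10)
g(Z) = 7 (g(Z) = 10 - 3 = 7)
D(h) = -3 - 5/(2*h) (D(h) = -3 + (-10/h)/4 = -3 - 5/(2*h))
w(o, U) = 4 - 9*o/8 (w(o, U) = 4 + (-9*o)/8 = 4 - 9*o/8)
1/(w(72, D(-6)) + sqrt(-2818 - 2132)) = 1/((4 - 9/8*72) + sqrt(-2818 - 2132)) = 1/((4 - 81) + sqrt(-4950)) = 1/(-77 + 15*I*sqrt(22))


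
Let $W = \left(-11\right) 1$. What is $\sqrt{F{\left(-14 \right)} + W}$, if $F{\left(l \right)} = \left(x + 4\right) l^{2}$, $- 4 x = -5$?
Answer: $\sqrt{1018} \approx 31.906$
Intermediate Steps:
$x = \frac{5}{4}$ ($x = \left(- \frac{1}{4}\right) \left(-5\right) = \frac{5}{4} \approx 1.25$)
$F{\left(l \right)} = \frac{21 l^{2}}{4}$ ($F{\left(l \right)} = \left(\frac{5}{4} + 4\right) l^{2} = \frac{21 l^{2}}{4}$)
$W = -11$
$\sqrt{F{\left(-14 \right)} + W} = \sqrt{\frac{21 \left(-14\right)^{2}}{4} - 11} = \sqrt{\frac{21}{4} \cdot 196 - 11} = \sqrt{1029 - 11} = \sqrt{1018}$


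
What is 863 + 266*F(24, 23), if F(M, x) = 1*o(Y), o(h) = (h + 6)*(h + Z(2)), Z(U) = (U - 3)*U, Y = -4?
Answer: -2329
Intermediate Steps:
Z(U) = U*(-3 + U) (Z(U) = (-3 + U)*U = U*(-3 + U))
o(h) = (-2 + h)*(6 + h) (o(h) = (h + 6)*(h + 2*(-3 + 2)) = (6 + h)*(h + 2*(-1)) = (6 + h)*(h - 2) = (6 + h)*(-2 + h) = (-2 + h)*(6 + h))
F(M, x) = -12 (F(M, x) = 1*(-12 + (-4)**2 + 4*(-4)) = 1*(-12 + 16 - 16) = 1*(-12) = -12)
863 + 266*F(24, 23) = 863 + 266*(-12) = 863 - 3192 = -2329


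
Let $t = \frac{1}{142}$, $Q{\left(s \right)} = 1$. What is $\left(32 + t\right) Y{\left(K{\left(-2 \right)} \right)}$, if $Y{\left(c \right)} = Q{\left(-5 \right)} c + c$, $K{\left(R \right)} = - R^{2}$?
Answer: $- \frac{18180}{71} \approx -256.06$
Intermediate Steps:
$Y{\left(c \right)} = 2 c$ ($Y{\left(c \right)} = 1 c + c = c + c = 2 c$)
$t = \frac{1}{142} \approx 0.0070423$
$\left(32 + t\right) Y{\left(K{\left(-2 \right)} \right)} = \left(32 + \frac{1}{142}\right) 2 \left(- \left(-2\right)^{2}\right) = \frac{4545 \cdot 2 \left(\left(-1\right) 4\right)}{142} = \frac{4545 \cdot 2 \left(-4\right)}{142} = \frac{4545}{142} \left(-8\right) = - \frac{18180}{71}$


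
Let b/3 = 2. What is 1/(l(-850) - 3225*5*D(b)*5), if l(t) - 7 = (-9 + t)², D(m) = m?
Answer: 1/254138 ≈ 3.9349e-6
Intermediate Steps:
b = 6 (b = 3*2 = 6)
l(t) = 7 + (-9 + t)²
1/(l(-850) - 3225*5*D(b)*5) = 1/((7 + (-9 - 850)²) - 3225*5*6*5) = 1/((7 + (-859)²) - 96750*5) = 1/((7 + 737881) - 3225*150) = 1/(737888 - 483750) = 1/254138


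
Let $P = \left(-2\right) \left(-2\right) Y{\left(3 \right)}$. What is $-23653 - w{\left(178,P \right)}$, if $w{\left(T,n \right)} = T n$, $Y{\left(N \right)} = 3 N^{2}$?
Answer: $-42877$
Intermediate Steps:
$P = 108$ ($P = \left(-2\right) \left(-2\right) 3 \cdot 3^{2} = 4 \cdot 3 \cdot 9 = 4 \cdot 27 = 108$)
$-23653 - w{\left(178,P \right)} = -23653 - 178 \cdot 108 = -23653 - 19224 = -42877$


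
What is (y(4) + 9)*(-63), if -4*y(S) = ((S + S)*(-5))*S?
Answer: -3087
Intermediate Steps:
y(S) = 5*S²/2 (y(S) = -(S + S)*(-5)*S/4 = -(2*S)*(-5)*S/4 = -(-10*S)*S/4 = -(-5)*S²/2 = 5*S²/2)
(y(4) + 9)*(-63) = ((5/2)*4² + 9)*(-63) = ((5/2)*16 + 9)*(-63) = (40 + 9)*(-63) = 49*(-63) = -3087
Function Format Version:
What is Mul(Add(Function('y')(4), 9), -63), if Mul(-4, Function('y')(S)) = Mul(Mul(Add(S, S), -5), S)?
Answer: -3087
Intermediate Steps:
Function('y')(S) = Mul(Rational(5, 2), Pow(S, 2)) (Function('y')(S) = Mul(Rational(-1, 4), Mul(Mul(Add(S, S), -5), S)) = Mul(Rational(-1, 4), Mul(Mul(Mul(2, S), -5), S)) = Mul(Rational(-1, 4), Mul(Mul(-10, S), S)) = Mul(Rational(-1, 4), Mul(-10, Pow(S, 2))) = Mul(Rational(5, 2), Pow(S, 2)))
Mul(Add(Function('y')(4), 9), -63) = Mul(Add(Mul(Rational(5, 2), Pow(4, 2)), 9), -63) = Mul(Add(Mul(Rational(5, 2), 16), 9), -63) = Mul(Add(40, 9), -63) = Mul(49, -63) = -3087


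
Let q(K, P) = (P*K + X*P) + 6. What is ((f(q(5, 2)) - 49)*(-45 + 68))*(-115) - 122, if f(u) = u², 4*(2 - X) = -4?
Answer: -1150697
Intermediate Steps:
X = 3 (X = 2 - ¼*(-4) = 2 + 1 = 3)
q(K, P) = 6 + 3*P + K*P (q(K, P) = (P*K + 3*P) + 6 = (K*P + 3*P) + 6 = (3*P + K*P) + 6 = 6 + 3*P + K*P)
((f(q(5, 2)) - 49)*(-45 + 68))*(-115) - 122 = (((6 + 3*2 + 5*2)² - 49)*(-45 + 68))*(-115) - 122 = (((6 + 6 + 10)² - 49)*23)*(-115) - 122 = ((22² - 49)*23)*(-115) - 122 = ((484 - 49)*23)*(-115) - 122 = (435*23)*(-115) - 122 = 10005*(-115) - 122 = -1150575 - 122 = -1150697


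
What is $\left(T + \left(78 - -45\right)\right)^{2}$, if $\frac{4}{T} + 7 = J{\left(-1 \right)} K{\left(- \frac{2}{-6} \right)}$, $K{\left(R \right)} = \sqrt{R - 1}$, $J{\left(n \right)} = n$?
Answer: $\frac{3 \left(- 724363 i + 70274 \sqrt{6}\right)}{- 145 i + 14 \sqrt{6}} \approx 14991.0 + 16.102 i$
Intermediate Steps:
$K{\left(R \right)} = \sqrt{-1 + R}$
$T = \frac{4}{-7 - \frac{i \sqrt{6}}{3}}$ ($T = \frac{4}{-7 - \sqrt{-1 - \frac{2}{-6}}} = \frac{4}{-7 - \sqrt{-1 - - \frac{1}{3}}} = \frac{4}{-7 - \sqrt{-1 + \frac{1}{3}}} = \frac{4}{-7 - \sqrt{- \frac{2}{3}}} = \frac{4}{-7 - \frac{i \sqrt{6}}{3}} \approx -0.56376 + 0.065758 i$)
$\left(T + \left(78 - -45\right)\right)^{2} = \left(\left(- \frac{84}{149} + \frac{4 i \sqrt{6}}{149}\right) + \left(78 - -45\right)\right)^{2} = \left(\left(- \frac{84}{149} + \frac{4 i \sqrt{6}}{149}\right) + \left(78 + 45\right)\right)^{2} = \left(\left(- \frac{84}{149} + \frac{4 i \sqrt{6}}{149}\right) + 123\right)^{2} = \left(\frac{18243}{149} + \frac{4 i \sqrt{6}}{149}\right)^{2}$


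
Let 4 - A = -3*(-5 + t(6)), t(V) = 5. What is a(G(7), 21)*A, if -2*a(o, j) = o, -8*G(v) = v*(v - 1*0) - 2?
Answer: 47/4 ≈ 11.750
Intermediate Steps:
G(v) = ¼ - v²/8 (G(v) = -(v*(v - 1*0) - 2)/8 = -(v*(v + 0) - 2)/8 = -(v*v - 2)/8 = -(v² - 2)/8 = -(-2 + v²)/8 = ¼ - v²/8)
a(o, j) = -o/2
A = 4 (A = 4 - (-3)*(-5 + 5) = 4 - (-3)*0 = 4 - 1*0 = 4 + 0 = 4)
a(G(7), 21)*A = -(¼ - ⅛*7²)/2*4 = -(¼ - ⅛*49)/2*4 = -(¼ - 49/8)/2*4 = -½*(-47/8)*4 = (47/16)*4 = 47/4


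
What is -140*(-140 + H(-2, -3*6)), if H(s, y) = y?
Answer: 22120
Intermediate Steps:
-140*(-140 + H(-2, -3*6)) = -140*(-140 - 3*6) = -140*(-140 - 18) = -140*(-158) = 22120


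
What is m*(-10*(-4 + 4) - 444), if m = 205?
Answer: -91020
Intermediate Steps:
m*(-10*(-4 + 4) - 444) = 205*(-10*(-4 + 4) - 444) = 205*(-10*0 - 444) = 205*(0 - 444) = 205*(-444) = -91020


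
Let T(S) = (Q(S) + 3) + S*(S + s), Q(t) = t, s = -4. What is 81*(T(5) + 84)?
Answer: 7857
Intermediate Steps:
T(S) = 3 + S + S*(-4 + S) (T(S) = (S + 3) + S*(S - 4) = (3 + S) + S*(-4 + S) = 3 + S + S*(-4 + S))
81*(T(5) + 84) = 81*((3 + 5**2 - 3*5) + 84) = 81*((3 + 25 - 15) + 84) = 81*(13 + 84) = 81*97 = 7857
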